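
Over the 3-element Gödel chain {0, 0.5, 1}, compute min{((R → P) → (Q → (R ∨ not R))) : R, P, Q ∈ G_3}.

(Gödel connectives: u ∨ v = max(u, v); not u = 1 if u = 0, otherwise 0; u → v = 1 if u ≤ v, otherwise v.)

The minimum is attained at R = 0.5, P = 0.5, Q = 1:
  (R → P): 0.5 ≤ 0.5, so result = 1
  not R: Gödel ¬ of 0.5 = 0 (operand ≠ 0)
  (R ∨ not R) = max(0.5, 0) = 0.5
  (Q → (R ∨ not R)): 1 > 0.5, so result = 0.5
  ((R → P) → (Q → (R ∨ not R))): 1 > 0.5, so result = 0.5
Checking all 27 assignments confirms none give a value below 0.50.

0.50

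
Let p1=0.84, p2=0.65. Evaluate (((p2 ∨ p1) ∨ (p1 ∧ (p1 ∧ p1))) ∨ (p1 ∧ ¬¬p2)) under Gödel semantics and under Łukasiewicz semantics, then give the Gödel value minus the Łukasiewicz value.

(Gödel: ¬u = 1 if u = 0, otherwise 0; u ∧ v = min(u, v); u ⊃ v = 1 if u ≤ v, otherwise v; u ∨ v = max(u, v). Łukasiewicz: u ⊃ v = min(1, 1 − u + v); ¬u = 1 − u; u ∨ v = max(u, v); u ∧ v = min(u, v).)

0.00

Gödel evaluation:
  (p2 ∨ p1) = max(0.65, 0.84) = 0.84
  (p1 ∧ p1) = min(0.84, 0.84) = 0.84
  (p1 ∧ (p1 ∧ p1)) = min(0.84, 0.84) = 0.84
  ((p2 ∨ p1) ∨ (p1 ∧ (p1 ∧ p1))) = max(0.84, 0.84) = 0.84
  ¬p2: Gödel ¬ of 0.65 = 0 (operand ≠ 0)
  ¬¬p2: Gödel ¬ of 0 = 1 (operand is 0)
  (p1 ∧ ¬¬p2) = min(0.84, 1) = 0.84
  (((p2 ∨ p1) ∨ (p1 ∧ (p1 ∧ p1))) ∨ (p1 ∧ ¬¬p2)) = max(0.84, 0.84) = 0.84
  Gödel value = 0.84
Łukasiewicz evaluation:
  (p2 ∨ p1) = max(0.65, 0.84) = 0.84
  (p1 ∧ p1) = min(0.84, 0.84) = 0.84
  (p1 ∧ (p1 ∧ p1)) = min(0.84, 0.84) = 0.84
  ((p2 ∨ p1) ∨ (p1 ∧ (p1 ∧ p1))) = max(0.84, 0.84) = 0.84
  ¬p2: Łukasiewicz ¬ gives 1 − 0.65 = 0.35
  ¬¬p2: Łukasiewicz ¬ gives 1 − 0.35 = 0.65
  (p1 ∧ ¬¬p2) = min(0.84, 0.65) = 0.65
  (((p2 ∨ p1) ∨ (p1 ∧ (p1 ∧ p1))) ∨ (p1 ∧ ¬¬p2)) = max(0.84, 0.65) = 0.84
  Łukasiewicz value = 0.84
Difference: 0.84 − 0.84 = 0.00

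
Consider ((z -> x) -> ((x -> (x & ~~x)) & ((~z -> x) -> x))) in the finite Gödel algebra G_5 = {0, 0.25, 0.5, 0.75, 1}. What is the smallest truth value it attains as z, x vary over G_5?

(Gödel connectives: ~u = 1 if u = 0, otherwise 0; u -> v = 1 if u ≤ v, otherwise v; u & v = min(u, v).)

0.25

The minimum is attained at z = 0.25, x = 0.25:
  (z -> x): 0.25 ≤ 0.25, so result = 1
  ~x: Gödel ¬ of 0.25 = 0 (operand ≠ 0)
  ~~x: Gödel ¬ of 0 = 1 (operand is 0)
  (x & ~~x) = min(0.25, 1) = 0.25
  (x -> (x & ~~x)): 0.25 ≤ 0.25, so result = 1
  ~z: Gödel ¬ of 0.25 = 0 (operand ≠ 0)
  (~z -> x): 0 ≤ 0.25, so result = 1
  ((~z -> x) -> x): 1 > 0.25, so result = 0.25
  ((x -> (x & ~~x)) & ((~z -> x) -> x)) = min(1, 0.25) = 0.25
  ((z -> x) -> ((x -> (x & ~~x)) & ((~z -> x) -> x))): 1 > 0.25, so result = 0.25
Checking all 25 assignments confirms none give a value below 0.25.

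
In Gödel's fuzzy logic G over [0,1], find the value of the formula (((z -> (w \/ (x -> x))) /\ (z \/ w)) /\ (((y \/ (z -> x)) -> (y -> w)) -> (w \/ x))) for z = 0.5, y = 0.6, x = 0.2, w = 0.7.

(x -> x): 0.2 ≤ 0.2, so result = 1
(w \/ (x -> x)) = max(0.7, 1) = 1
(z -> (w \/ (x -> x))): 0.5 ≤ 1, so result = 1
(z \/ w) = max(0.5, 0.7) = 0.7
((z -> (w \/ (x -> x))) /\ (z \/ w)) = min(1, 0.7) = 0.7
(z -> x): 0.5 > 0.2, so result = 0.2
(y \/ (z -> x)) = max(0.6, 0.2) = 0.6
(y -> w): 0.6 ≤ 0.7, so result = 1
((y \/ (z -> x)) -> (y -> w)): 0.6 ≤ 1, so result = 1
(w \/ x) = max(0.7, 0.2) = 0.7
(((y \/ (z -> x)) -> (y -> w)) -> (w \/ x)): 1 > 0.7, so result = 0.7
(((z -> (w \/ (x -> x))) /\ (z \/ w)) /\ (((y \/ (z -> x)) -> (y -> w)) -> (w \/ x))) = min(0.7, 0.7) = 0.7

0.70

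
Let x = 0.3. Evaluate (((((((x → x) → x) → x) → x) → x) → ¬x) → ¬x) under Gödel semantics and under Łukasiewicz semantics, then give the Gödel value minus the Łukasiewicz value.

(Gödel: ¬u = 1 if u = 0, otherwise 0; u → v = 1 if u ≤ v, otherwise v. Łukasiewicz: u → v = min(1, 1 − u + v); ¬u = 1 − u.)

0.00

Gödel evaluation:
  (x → x): 0.3 ≤ 0.3, so result = 1
  ((x → x) → x): 1 > 0.3, so result = 0.3
  (((x → x) → x) → x): 0.3 ≤ 0.3, so result = 1
  ((((x → x) → x) → x) → x): 1 > 0.3, so result = 0.3
  (((((x → x) → x) → x) → x) → x): 0.3 ≤ 0.3, so result = 1
  ¬x: Gödel ¬ of 0.3 = 0 (operand ≠ 0)
  ((((((x → x) → x) → x) → x) → x) → ¬x): 1 > 0, so result = 0
  ¬x: Gödel ¬ of 0.3 = 0 (operand ≠ 0)
  (((((((x → x) → x) → x) → x) → x) → ¬x) → ¬x): 0 ≤ 0, so result = 1
  Gödel value = 1
Łukasiewicz evaluation:
  (x → x): min(1, 1 − 0.3 + 0.3) = 1
  ((x → x) → x): min(1, 1 − 1 + 0.3) = 0.3
  (((x → x) → x) → x): min(1, 1 − 0.3 + 0.3) = 1
  ((((x → x) → x) → x) → x): min(1, 1 − 1 + 0.3) = 0.3
  (((((x → x) → x) → x) → x) → x): min(1, 1 − 0.3 + 0.3) = 1
  ¬x: Łukasiewicz ¬ gives 1 − 0.3 = 0.7
  ((((((x → x) → x) → x) → x) → x) → ¬x): min(1, 1 − 1 + 0.7) = 0.7
  ¬x: Łukasiewicz ¬ gives 1 − 0.3 = 0.7
  (((((((x → x) → x) → x) → x) → x) → ¬x) → ¬x): min(1, 1 − 0.7 + 0.7) = 1
  Łukasiewicz value = 1
Difference: 1 − 1 = 0.00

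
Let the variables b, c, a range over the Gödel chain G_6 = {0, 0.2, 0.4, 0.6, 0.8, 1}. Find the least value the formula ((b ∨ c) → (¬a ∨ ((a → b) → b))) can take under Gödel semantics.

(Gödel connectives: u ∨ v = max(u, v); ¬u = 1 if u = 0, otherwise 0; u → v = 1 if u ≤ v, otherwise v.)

The minimum is attained at b = 0.2, c = 0.4, a = 0.2:
  (b ∨ c) = max(0.2, 0.4) = 0.4
  ¬a: Gödel ¬ of 0.2 = 0 (operand ≠ 0)
  (a → b): 0.2 ≤ 0.2, so result = 1
  ((a → b) → b): 1 > 0.2, so result = 0.2
  (¬a ∨ ((a → b) → b)) = max(0, 0.2) = 0.2
  ((b ∨ c) → (¬a ∨ ((a → b) → b))): 0.4 > 0.2, so result = 0.2
Checking all 216 assignments confirms none give a value below 0.20.

0.20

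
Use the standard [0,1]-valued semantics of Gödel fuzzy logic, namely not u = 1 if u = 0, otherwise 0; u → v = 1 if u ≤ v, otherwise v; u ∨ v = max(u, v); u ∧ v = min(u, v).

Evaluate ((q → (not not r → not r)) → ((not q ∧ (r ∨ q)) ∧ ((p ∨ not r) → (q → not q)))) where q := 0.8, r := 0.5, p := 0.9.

1.00

not r: Gödel ¬ of 0.5 = 0 (operand ≠ 0)
not not r: Gödel ¬ of 0 = 1 (operand is 0)
not r: Gödel ¬ of 0.5 = 0 (operand ≠ 0)
(not not r → not r): 1 > 0, so result = 0
(q → (not not r → not r)): 0.8 > 0, so result = 0
not q: Gödel ¬ of 0.8 = 0 (operand ≠ 0)
(r ∨ q) = max(0.5, 0.8) = 0.8
(not q ∧ (r ∨ q)) = min(0, 0.8) = 0
not r: Gödel ¬ of 0.5 = 0 (operand ≠ 0)
(p ∨ not r) = max(0.9, 0) = 0.9
not q: Gödel ¬ of 0.8 = 0 (operand ≠ 0)
(q → not q): 0.8 > 0, so result = 0
((p ∨ not r) → (q → not q)): 0.9 > 0, so result = 0
((not q ∧ (r ∨ q)) ∧ ((p ∨ not r) → (q → not q))) = min(0, 0) = 0
((q → (not not r → not r)) → ((not q ∧ (r ∨ q)) ∧ ((p ∨ not r) → (q → not q)))): 0 ≤ 0, so result = 1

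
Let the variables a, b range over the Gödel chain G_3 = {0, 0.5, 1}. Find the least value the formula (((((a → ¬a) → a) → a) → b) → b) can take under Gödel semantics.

0.50

The minimum is attained at a = 0.5, b = 0.5:
  ¬a: Gödel ¬ of 0.5 = 0 (operand ≠ 0)
  (a → ¬a): 0.5 > 0, so result = 0
  ((a → ¬a) → a): 0 ≤ 0.5, so result = 1
  (((a → ¬a) → a) → a): 1 > 0.5, so result = 0.5
  ((((a → ¬a) → a) → a) → b): 0.5 ≤ 0.5, so result = 1
  (((((a → ¬a) → a) → a) → b) → b): 1 > 0.5, so result = 0.5
Checking all 9 assignments confirms none give a value below 0.50.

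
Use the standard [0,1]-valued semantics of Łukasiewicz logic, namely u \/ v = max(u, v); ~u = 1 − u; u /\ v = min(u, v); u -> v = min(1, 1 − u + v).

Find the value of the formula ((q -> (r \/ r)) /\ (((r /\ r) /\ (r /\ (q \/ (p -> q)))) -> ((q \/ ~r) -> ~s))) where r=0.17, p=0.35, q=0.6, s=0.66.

0.57

(r \/ r) = max(0.17, 0.17) = 0.17
(q -> (r \/ r)): min(1, 1 − 0.6 + 0.17) = 0.57
(r /\ r) = min(0.17, 0.17) = 0.17
(p -> q): min(1, 1 − 0.35 + 0.6) = 1
(q \/ (p -> q)) = max(0.6, 1) = 1
(r /\ (q \/ (p -> q))) = min(0.17, 1) = 0.17
((r /\ r) /\ (r /\ (q \/ (p -> q)))) = min(0.17, 0.17) = 0.17
~r: Łukasiewicz ¬ gives 1 − 0.17 = 0.83
(q \/ ~r) = max(0.6, 0.83) = 0.83
~s: Łukasiewicz ¬ gives 1 − 0.66 = 0.34
((q \/ ~r) -> ~s): min(1, 1 − 0.83 + 0.34) = 0.51
(((r /\ r) /\ (r /\ (q \/ (p -> q)))) -> ((q \/ ~r) -> ~s)): min(1, 1 − 0.17 + 0.51) = 1
((q -> (r \/ r)) /\ (((r /\ r) /\ (r /\ (q \/ (p -> q)))) -> ((q \/ ~r) -> ~s))) = min(0.57, 1) = 0.57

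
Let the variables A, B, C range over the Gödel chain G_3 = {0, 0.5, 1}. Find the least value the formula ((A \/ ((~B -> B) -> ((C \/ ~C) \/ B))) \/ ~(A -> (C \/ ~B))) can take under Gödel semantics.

0.50

The minimum is attained at A = 0, B = 0.5, C = 0.5:
  ~B: Gödel ¬ of 0.5 = 0 (operand ≠ 0)
  (~B -> B): 0 ≤ 0.5, so result = 1
  ~C: Gödel ¬ of 0.5 = 0 (operand ≠ 0)
  (C \/ ~C) = max(0.5, 0) = 0.5
  ((C \/ ~C) \/ B) = max(0.5, 0.5) = 0.5
  ((~B -> B) -> ((C \/ ~C) \/ B)): 1 > 0.5, so result = 0.5
  (A \/ ((~B -> B) -> ((C \/ ~C) \/ B))) = max(0, 0.5) = 0.5
  ~B: Gödel ¬ of 0.5 = 0 (operand ≠ 0)
  (C \/ ~B) = max(0.5, 0) = 0.5
  (A -> (C \/ ~B)): 0 ≤ 0.5, so result = 1
  ~(A -> (C \/ ~B)): Gödel ¬ of 1 = 0 (operand ≠ 0)
  ((A \/ ((~B -> B) -> ((C \/ ~C) \/ B))) \/ ~(A -> (C \/ ~B))) = max(0.5, 0) = 0.5
Checking all 27 assignments confirms none give a value below 0.50.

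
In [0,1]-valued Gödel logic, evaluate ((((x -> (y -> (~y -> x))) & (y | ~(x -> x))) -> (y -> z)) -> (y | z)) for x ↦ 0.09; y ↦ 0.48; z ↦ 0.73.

0.73

~y: Gödel ¬ of 0.48 = 0 (operand ≠ 0)
(~y -> x): 0 ≤ 0.09, so result = 1
(y -> (~y -> x)): 0.48 ≤ 1, so result = 1
(x -> (y -> (~y -> x))): 0.09 ≤ 1, so result = 1
(x -> x): 0.09 ≤ 0.09, so result = 1
~(x -> x): Gödel ¬ of 1 = 0 (operand ≠ 0)
(y | ~(x -> x)) = max(0.48, 0) = 0.48
((x -> (y -> (~y -> x))) & (y | ~(x -> x))) = min(1, 0.48) = 0.48
(y -> z): 0.48 ≤ 0.73, so result = 1
(((x -> (y -> (~y -> x))) & (y | ~(x -> x))) -> (y -> z)): 0.48 ≤ 1, so result = 1
(y | z) = max(0.48, 0.73) = 0.73
((((x -> (y -> (~y -> x))) & (y | ~(x -> x))) -> (y -> z)) -> (y | z)): 1 > 0.73, so result = 0.73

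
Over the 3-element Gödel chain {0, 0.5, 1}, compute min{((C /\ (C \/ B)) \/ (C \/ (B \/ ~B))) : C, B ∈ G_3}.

The minimum is attained at C = 0, B = 0.5:
  (C \/ B) = max(0, 0.5) = 0.5
  (C /\ (C \/ B)) = min(0, 0.5) = 0
  ~B: Gödel ¬ of 0.5 = 0 (operand ≠ 0)
  (B \/ ~B) = max(0.5, 0) = 0.5
  (C \/ (B \/ ~B)) = max(0, 0.5) = 0.5
  ((C /\ (C \/ B)) \/ (C \/ (B \/ ~B))) = max(0, 0.5) = 0.5
Checking all 9 assignments confirms none give a value below 0.50.

0.50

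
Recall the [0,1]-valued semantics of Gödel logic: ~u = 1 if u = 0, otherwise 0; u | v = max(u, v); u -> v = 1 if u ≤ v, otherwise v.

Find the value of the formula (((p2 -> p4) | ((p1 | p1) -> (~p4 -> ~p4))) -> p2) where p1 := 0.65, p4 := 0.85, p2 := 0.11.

0.11

(p2 -> p4): 0.11 ≤ 0.85, so result = 1
(p1 | p1) = max(0.65, 0.65) = 0.65
~p4: Gödel ¬ of 0.85 = 0 (operand ≠ 0)
~p4: Gödel ¬ of 0.85 = 0 (operand ≠ 0)
(~p4 -> ~p4): 0 ≤ 0, so result = 1
((p1 | p1) -> (~p4 -> ~p4)): 0.65 ≤ 1, so result = 1
((p2 -> p4) | ((p1 | p1) -> (~p4 -> ~p4))) = max(1, 1) = 1
(((p2 -> p4) | ((p1 | p1) -> (~p4 -> ~p4))) -> p2): 1 > 0.11, so result = 0.11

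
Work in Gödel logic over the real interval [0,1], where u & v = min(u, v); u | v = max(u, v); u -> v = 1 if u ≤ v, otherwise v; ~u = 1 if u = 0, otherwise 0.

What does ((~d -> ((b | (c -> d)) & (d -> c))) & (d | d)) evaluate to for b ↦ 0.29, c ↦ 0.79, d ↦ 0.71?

~d: Gödel ¬ of 0.71 = 0 (operand ≠ 0)
(c -> d): 0.79 > 0.71, so result = 0.71
(b | (c -> d)) = max(0.29, 0.71) = 0.71
(d -> c): 0.71 ≤ 0.79, so result = 1
((b | (c -> d)) & (d -> c)) = min(0.71, 1) = 0.71
(~d -> ((b | (c -> d)) & (d -> c))): 0 ≤ 0.71, so result = 1
(d | d) = max(0.71, 0.71) = 0.71
((~d -> ((b | (c -> d)) & (d -> c))) & (d | d)) = min(1, 0.71) = 0.71

0.71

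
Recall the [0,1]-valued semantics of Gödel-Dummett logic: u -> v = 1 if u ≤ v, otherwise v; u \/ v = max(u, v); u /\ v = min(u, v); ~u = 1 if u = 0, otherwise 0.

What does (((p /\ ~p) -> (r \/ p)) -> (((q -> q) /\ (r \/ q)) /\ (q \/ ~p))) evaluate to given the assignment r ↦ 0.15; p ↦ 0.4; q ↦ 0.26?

0.26

~p: Gödel ¬ of 0.4 = 0 (operand ≠ 0)
(p /\ ~p) = min(0.4, 0) = 0
(r \/ p) = max(0.15, 0.4) = 0.4
((p /\ ~p) -> (r \/ p)): 0 ≤ 0.4, so result = 1
(q -> q): 0.26 ≤ 0.26, so result = 1
(r \/ q) = max(0.15, 0.26) = 0.26
((q -> q) /\ (r \/ q)) = min(1, 0.26) = 0.26
~p: Gödel ¬ of 0.4 = 0 (operand ≠ 0)
(q \/ ~p) = max(0.26, 0) = 0.26
(((q -> q) /\ (r \/ q)) /\ (q \/ ~p)) = min(0.26, 0.26) = 0.26
(((p /\ ~p) -> (r \/ p)) -> (((q -> q) /\ (r \/ q)) /\ (q \/ ~p))): 1 > 0.26, so result = 0.26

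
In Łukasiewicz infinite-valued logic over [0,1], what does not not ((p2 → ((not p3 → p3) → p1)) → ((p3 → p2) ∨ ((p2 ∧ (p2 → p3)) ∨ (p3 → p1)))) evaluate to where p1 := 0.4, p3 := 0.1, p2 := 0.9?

1.00

not p3: Łukasiewicz ¬ gives 1 − 0.1 = 0.9
(not p3 → p3): min(1, 1 − 0.9 + 0.1) = 0.2
((not p3 → p3) → p1): min(1, 1 − 0.2 + 0.4) = 1
(p2 → ((not p3 → p3) → p1)): min(1, 1 − 0.9 + 1) = 1
(p3 → p2): min(1, 1 − 0.1 + 0.9) = 1
(p2 → p3): min(1, 1 − 0.9 + 0.1) = 0.2
(p2 ∧ (p2 → p3)) = min(0.9, 0.2) = 0.2
(p3 → p1): min(1, 1 − 0.1 + 0.4) = 1
((p2 ∧ (p2 → p3)) ∨ (p3 → p1)) = max(0.2, 1) = 1
((p3 → p2) ∨ ((p2 ∧ (p2 → p3)) ∨ (p3 → p1))) = max(1, 1) = 1
((p2 → ((not p3 → p3) → p1)) → ((p3 → p2) ∨ ((p2 ∧ (p2 → p3)) ∨ (p3 → p1)))): min(1, 1 − 1 + 1) = 1
not ((p2 → ((not p3 → p3) → p1)) → ((p3 → p2) ∨ ((p2 ∧ (p2 → p3)) ∨ (p3 → p1)))): Łukasiewicz ¬ gives 1 − 1 = 0
not not ((p2 → ((not p3 → p3) → p1)) → ((p3 → p2) ∨ ((p2 ∧ (p2 → p3)) ∨ (p3 → p1)))): Łukasiewicz ¬ gives 1 − 0 = 1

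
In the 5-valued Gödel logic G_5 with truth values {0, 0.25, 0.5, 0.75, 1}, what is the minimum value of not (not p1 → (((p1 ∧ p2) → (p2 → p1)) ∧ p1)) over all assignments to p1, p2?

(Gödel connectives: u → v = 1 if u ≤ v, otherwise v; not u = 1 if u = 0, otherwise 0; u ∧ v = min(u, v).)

0.00

The minimum is attained at p1 = 0.25, p2 = 0:
  not p1: Gödel ¬ of 0.25 = 0 (operand ≠ 0)
  (p1 ∧ p2) = min(0.25, 0) = 0
  (p2 → p1): 0 ≤ 0.25, so result = 1
  ((p1 ∧ p2) → (p2 → p1)): 0 ≤ 1, so result = 1
  (((p1 ∧ p2) → (p2 → p1)) ∧ p1) = min(1, 0.25) = 0.25
  (not p1 → (((p1 ∧ p2) → (p2 → p1)) ∧ p1)): 0 ≤ 0.25, so result = 1
  not (not p1 → (((p1 ∧ p2) → (p2 → p1)) ∧ p1)): Gödel ¬ of 1 = 0 (operand ≠ 0)
Checking all 25 assignments confirms none give a value below 0.00.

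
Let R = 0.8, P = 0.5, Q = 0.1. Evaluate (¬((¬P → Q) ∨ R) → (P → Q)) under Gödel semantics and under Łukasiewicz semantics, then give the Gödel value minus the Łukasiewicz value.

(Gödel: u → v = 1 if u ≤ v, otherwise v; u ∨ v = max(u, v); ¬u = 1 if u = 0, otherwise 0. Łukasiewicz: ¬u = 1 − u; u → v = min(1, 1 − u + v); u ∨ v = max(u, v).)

0.00

Gödel evaluation:
  ¬P: Gödel ¬ of 0.5 = 0 (operand ≠ 0)
  (¬P → Q): 0 ≤ 0.1, so result = 1
  ((¬P → Q) ∨ R) = max(1, 0.8) = 1
  ¬((¬P → Q) ∨ R): Gödel ¬ of 1 = 0 (operand ≠ 0)
  (P → Q): 0.5 > 0.1, so result = 0.1
  (¬((¬P → Q) ∨ R) → (P → Q)): 0 ≤ 0.1, so result = 1
  Gödel value = 1
Łukasiewicz evaluation:
  ¬P: Łukasiewicz ¬ gives 1 − 0.5 = 0.5
  (¬P → Q): min(1, 1 − 0.5 + 0.1) = 0.6
  ((¬P → Q) ∨ R) = max(0.6, 0.8) = 0.8
  ¬((¬P → Q) ∨ R): Łukasiewicz ¬ gives 1 − 0.8 = 0.2
  (P → Q): min(1, 1 − 0.5 + 0.1) = 0.6
  (¬((¬P → Q) ∨ R) → (P → Q)): min(1, 1 − 0.2 + 0.6) = 1
  Łukasiewicz value = 1
Difference: 1 − 1 = 0.00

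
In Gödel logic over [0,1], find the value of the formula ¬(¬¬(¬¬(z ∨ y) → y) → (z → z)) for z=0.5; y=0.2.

(z ∨ y) = max(0.5, 0.2) = 0.5
¬(z ∨ y): Gödel ¬ of 0.5 = 0 (operand ≠ 0)
¬¬(z ∨ y): Gödel ¬ of 0 = 1 (operand is 0)
(¬¬(z ∨ y) → y): 1 > 0.2, so result = 0.2
¬(¬¬(z ∨ y) → y): Gödel ¬ of 0.2 = 0 (operand ≠ 0)
¬¬(¬¬(z ∨ y) → y): Gödel ¬ of 0 = 1 (operand is 0)
(z → z): 0.5 ≤ 0.5, so result = 1
(¬¬(¬¬(z ∨ y) → y) → (z → z)): 1 ≤ 1, so result = 1
¬(¬¬(¬¬(z ∨ y) → y) → (z → z)): Gödel ¬ of 1 = 0 (operand ≠ 0)

0.00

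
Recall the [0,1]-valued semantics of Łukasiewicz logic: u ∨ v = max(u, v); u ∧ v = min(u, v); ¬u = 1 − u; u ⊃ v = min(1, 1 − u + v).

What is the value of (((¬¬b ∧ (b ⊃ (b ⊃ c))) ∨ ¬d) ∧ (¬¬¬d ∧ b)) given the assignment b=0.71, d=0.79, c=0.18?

0.21

¬b: Łukasiewicz ¬ gives 1 − 0.71 = 0.29
¬¬b: Łukasiewicz ¬ gives 1 − 0.29 = 0.71
(b ⊃ c): min(1, 1 − 0.71 + 0.18) = 0.47
(b ⊃ (b ⊃ c)): min(1, 1 − 0.71 + 0.47) = 0.76
(¬¬b ∧ (b ⊃ (b ⊃ c))) = min(0.71, 0.76) = 0.71
¬d: Łukasiewicz ¬ gives 1 − 0.79 = 0.21
((¬¬b ∧ (b ⊃ (b ⊃ c))) ∨ ¬d) = max(0.71, 0.21) = 0.71
¬d: Łukasiewicz ¬ gives 1 − 0.79 = 0.21
¬¬d: Łukasiewicz ¬ gives 1 − 0.21 = 0.79
¬¬¬d: Łukasiewicz ¬ gives 1 − 0.79 = 0.21
(¬¬¬d ∧ b) = min(0.21, 0.71) = 0.21
(((¬¬b ∧ (b ⊃ (b ⊃ c))) ∨ ¬d) ∧ (¬¬¬d ∧ b)) = min(0.71, 0.21) = 0.21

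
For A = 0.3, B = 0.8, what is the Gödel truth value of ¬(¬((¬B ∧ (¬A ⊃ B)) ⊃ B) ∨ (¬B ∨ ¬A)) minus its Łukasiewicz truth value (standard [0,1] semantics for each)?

0.70

Gödel evaluation:
  ¬B: Gödel ¬ of 0.8 = 0 (operand ≠ 0)
  ¬A: Gödel ¬ of 0.3 = 0 (operand ≠ 0)
  (¬A ⊃ B): 0 ≤ 0.8, so result = 1
  (¬B ∧ (¬A ⊃ B)) = min(0, 1) = 0
  ((¬B ∧ (¬A ⊃ B)) ⊃ B): 0 ≤ 0.8, so result = 1
  ¬((¬B ∧ (¬A ⊃ B)) ⊃ B): Gödel ¬ of 1 = 0 (operand ≠ 0)
  ¬B: Gödel ¬ of 0.8 = 0 (operand ≠ 0)
  ¬A: Gödel ¬ of 0.3 = 0 (operand ≠ 0)
  (¬B ∨ ¬A) = max(0, 0) = 0
  (¬((¬B ∧ (¬A ⊃ B)) ⊃ B) ∨ (¬B ∨ ¬A)) = max(0, 0) = 0
  ¬(¬((¬B ∧ (¬A ⊃ B)) ⊃ B) ∨ (¬B ∨ ¬A)): Gödel ¬ of 0 = 1 (operand is 0)
  Gödel value = 1
Łukasiewicz evaluation:
  ¬B: Łukasiewicz ¬ gives 1 − 0.8 = 0.2
  ¬A: Łukasiewicz ¬ gives 1 − 0.3 = 0.7
  (¬A ⊃ B): min(1, 1 − 0.7 + 0.8) = 1
  (¬B ∧ (¬A ⊃ B)) = min(0.2, 1) = 0.2
  ((¬B ∧ (¬A ⊃ B)) ⊃ B): min(1, 1 − 0.2 + 0.8) = 1
  ¬((¬B ∧ (¬A ⊃ B)) ⊃ B): Łukasiewicz ¬ gives 1 − 1 = 0
  ¬B: Łukasiewicz ¬ gives 1 − 0.8 = 0.2
  ¬A: Łukasiewicz ¬ gives 1 − 0.3 = 0.7
  (¬B ∨ ¬A) = max(0.2, 0.7) = 0.7
  (¬((¬B ∧ (¬A ⊃ B)) ⊃ B) ∨ (¬B ∨ ¬A)) = max(0, 0.7) = 0.7
  ¬(¬((¬B ∧ (¬A ⊃ B)) ⊃ B) ∨ (¬B ∨ ¬A)): Łukasiewicz ¬ gives 1 − 0.7 = 0.3
  Łukasiewicz value = 0.3
Difference: 1 − 0.3 = 0.70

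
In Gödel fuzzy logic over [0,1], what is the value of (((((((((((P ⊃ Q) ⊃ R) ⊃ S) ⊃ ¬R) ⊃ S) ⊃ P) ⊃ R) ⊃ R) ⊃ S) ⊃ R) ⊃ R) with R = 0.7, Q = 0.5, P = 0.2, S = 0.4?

0.70

(P ⊃ Q): 0.2 ≤ 0.5, so result = 1
((P ⊃ Q) ⊃ R): 1 > 0.7, so result = 0.7
(((P ⊃ Q) ⊃ R) ⊃ S): 0.7 > 0.4, so result = 0.4
¬R: Gödel ¬ of 0.7 = 0 (operand ≠ 0)
((((P ⊃ Q) ⊃ R) ⊃ S) ⊃ ¬R): 0.4 > 0, so result = 0
(((((P ⊃ Q) ⊃ R) ⊃ S) ⊃ ¬R) ⊃ S): 0 ≤ 0.4, so result = 1
((((((P ⊃ Q) ⊃ R) ⊃ S) ⊃ ¬R) ⊃ S) ⊃ P): 1 > 0.2, so result = 0.2
(((((((P ⊃ Q) ⊃ R) ⊃ S) ⊃ ¬R) ⊃ S) ⊃ P) ⊃ R): 0.2 ≤ 0.7, so result = 1
((((((((P ⊃ Q) ⊃ R) ⊃ S) ⊃ ¬R) ⊃ S) ⊃ P) ⊃ R) ⊃ R): 1 > 0.7, so result = 0.7
(((((((((P ⊃ Q) ⊃ R) ⊃ S) ⊃ ¬R) ⊃ S) ⊃ P) ⊃ R) ⊃ R) ⊃ S): 0.7 > 0.4, so result = 0.4
((((((((((P ⊃ Q) ⊃ R) ⊃ S) ⊃ ¬R) ⊃ S) ⊃ P) ⊃ R) ⊃ R) ⊃ S) ⊃ R): 0.4 ≤ 0.7, so result = 1
(((((((((((P ⊃ Q) ⊃ R) ⊃ S) ⊃ ¬R) ⊃ S) ⊃ P) ⊃ R) ⊃ R) ⊃ S) ⊃ R) ⊃ R): 1 > 0.7, so result = 0.7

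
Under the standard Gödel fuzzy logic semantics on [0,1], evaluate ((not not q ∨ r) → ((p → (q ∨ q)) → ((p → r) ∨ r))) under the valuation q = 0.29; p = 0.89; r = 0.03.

0.03

not q: Gödel ¬ of 0.29 = 0 (operand ≠ 0)
not not q: Gödel ¬ of 0 = 1 (operand is 0)
(not not q ∨ r) = max(1, 0.03) = 1
(q ∨ q) = max(0.29, 0.29) = 0.29
(p → (q ∨ q)): 0.89 > 0.29, so result = 0.29
(p → r): 0.89 > 0.03, so result = 0.03
((p → r) ∨ r) = max(0.03, 0.03) = 0.03
((p → (q ∨ q)) → ((p → r) ∨ r)): 0.29 > 0.03, so result = 0.03
((not not q ∨ r) → ((p → (q ∨ q)) → ((p → r) ∨ r))): 1 > 0.03, so result = 0.03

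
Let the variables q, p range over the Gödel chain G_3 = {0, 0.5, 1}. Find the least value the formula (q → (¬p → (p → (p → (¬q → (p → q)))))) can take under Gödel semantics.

Every assignment gives 1. For instance at q = 0, p = 0:
  ¬p: Gödel ¬ of 0 = 1 (operand is 0)
  ¬q: Gödel ¬ of 0 = 1 (operand is 0)
  (p → q): 0 ≤ 0, so result = 1
  (¬q → (p → q)): 1 ≤ 1, so result = 1
  (p → (¬q → (p → q))): 0 ≤ 1, so result = 1
  (p → (p → (¬q → (p → q)))): 0 ≤ 1, so result = 1
  (¬p → (p → (p → (¬q → (p → q))))): 1 ≤ 1, so result = 1
  (q → (¬p → (p → (p → (¬q → (p → q)))))): 0 ≤ 1, so result = 1
All 9 assignments give value 1 — the formula is a G_3-tautology.

1.00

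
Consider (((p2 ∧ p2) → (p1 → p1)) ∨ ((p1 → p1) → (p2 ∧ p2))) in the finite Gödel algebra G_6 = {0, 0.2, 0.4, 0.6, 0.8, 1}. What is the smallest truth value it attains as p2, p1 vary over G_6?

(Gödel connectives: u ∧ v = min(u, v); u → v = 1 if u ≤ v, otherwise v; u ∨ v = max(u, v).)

1.00

Every assignment gives 1. For instance at p2 = 0, p1 = 0:
  (p2 ∧ p2) = min(0, 0) = 0
  (p1 → p1): 0 ≤ 0, so result = 1
  ((p2 ∧ p2) → (p1 → p1)): 0 ≤ 1, so result = 1
  (p1 → p1): 0 ≤ 0, so result = 1
  (p2 ∧ p2) = min(0, 0) = 0
  ((p1 → p1) → (p2 ∧ p2)): 1 > 0, so result = 0
  (((p2 ∧ p2) → (p1 → p1)) ∨ ((p1 → p1) → (p2 ∧ p2))) = max(1, 0) = 1
All 36 assignments give value 1 — the formula is a G_6-tautology.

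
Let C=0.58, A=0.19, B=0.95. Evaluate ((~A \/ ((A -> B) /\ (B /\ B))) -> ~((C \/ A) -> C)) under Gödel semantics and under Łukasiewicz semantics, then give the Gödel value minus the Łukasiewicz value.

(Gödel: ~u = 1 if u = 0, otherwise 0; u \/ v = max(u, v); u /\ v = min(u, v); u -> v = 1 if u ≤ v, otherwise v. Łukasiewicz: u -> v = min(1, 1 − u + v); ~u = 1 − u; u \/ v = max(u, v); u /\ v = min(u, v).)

-0.05

Gödel evaluation:
  ~A: Gödel ¬ of 0.19 = 0 (operand ≠ 0)
  (A -> B): 0.19 ≤ 0.95, so result = 1
  (B /\ B) = min(0.95, 0.95) = 0.95
  ((A -> B) /\ (B /\ B)) = min(1, 0.95) = 0.95
  (~A \/ ((A -> B) /\ (B /\ B))) = max(0, 0.95) = 0.95
  (C \/ A) = max(0.58, 0.19) = 0.58
  ((C \/ A) -> C): 0.58 ≤ 0.58, so result = 1
  ~((C \/ A) -> C): Gödel ¬ of 1 = 0 (operand ≠ 0)
  ((~A \/ ((A -> B) /\ (B /\ B))) -> ~((C \/ A) -> C)): 0.95 > 0, so result = 0
  Gödel value = 0
Łukasiewicz evaluation:
  ~A: Łukasiewicz ¬ gives 1 − 0.19 = 0.81
  (A -> B): min(1, 1 − 0.19 + 0.95) = 1
  (B /\ B) = min(0.95, 0.95) = 0.95
  ((A -> B) /\ (B /\ B)) = min(1, 0.95) = 0.95
  (~A \/ ((A -> B) /\ (B /\ B))) = max(0.81, 0.95) = 0.95
  (C \/ A) = max(0.58, 0.19) = 0.58
  ((C \/ A) -> C): min(1, 1 − 0.58 + 0.58) = 1
  ~((C \/ A) -> C): Łukasiewicz ¬ gives 1 − 1 = 0
  ((~A \/ ((A -> B) /\ (B /\ B))) -> ~((C \/ A) -> C)): min(1, 1 − 0.95 + 0) = 0.05
  Łukasiewicz value = 0.05
Difference: 0 − 0.05 = -0.05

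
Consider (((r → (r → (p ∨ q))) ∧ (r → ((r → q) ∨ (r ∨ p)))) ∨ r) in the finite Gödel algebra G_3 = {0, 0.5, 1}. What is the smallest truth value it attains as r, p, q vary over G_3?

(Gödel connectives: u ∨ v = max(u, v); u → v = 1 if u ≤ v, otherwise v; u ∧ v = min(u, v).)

0.50

The minimum is attained at r = 0.5, p = 0, q = 0:
  (p ∨ q) = max(0, 0) = 0
  (r → (p ∨ q)): 0.5 > 0, so result = 0
  (r → (r → (p ∨ q))): 0.5 > 0, so result = 0
  (r → q): 0.5 > 0, so result = 0
  (r ∨ p) = max(0.5, 0) = 0.5
  ((r → q) ∨ (r ∨ p)) = max(0, 0.5) = 0.5
  (r → ((r → q) ∨ (r ∨ p))): 0.5 ≤ 0.5, so result = 1
  ((r → (r → (p ∨ q))) ∧ (r → ((r → q) ∨ (r ∨ p)))) = min(0, 1) = 0
  (((r → (r → (p ∨ q))) ∧ (r → ((r → q) ∨ (r ∨ p)))) ∨ r) = max(0, 0.5) = 0.5
Checking all 27 assignments confirms none give a value below 0.50.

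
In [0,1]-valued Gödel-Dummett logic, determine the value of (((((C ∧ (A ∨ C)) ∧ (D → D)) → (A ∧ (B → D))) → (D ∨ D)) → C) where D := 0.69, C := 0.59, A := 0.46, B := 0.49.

0.59

(A ∨ C) = max(0.46, 0.59) = 0.59
(C ∧ (A ∨ C)) = min(0.59, 0.59) = 0.59
(D → D): 0.69 ≤ 0.69, so result = 1
((C ∧ (A ∨ C)) ∧ (D → D)) = min(0.59, 1) = 0.59
(B → D): 0.49 ≤ 0.69, so result = 1
(A ∧ (B → D)) = min(0.46, 1) = 0.46
(((C ∧ (A ∨ C)) ∧ (D → D)) → (A ∧ (B → D))): 0.59 > 0.46, so result = 0.46
(D ∨ D) = max(0.69, 0.69) = 0.69
((((C ∧ (A ∨ C)) ∧ (D → D)) → (A ∧ (B → D))) → (D ∨ D)): 0.46 ≤ 0.69, so result = 1
(((((C ∧ (A ∨ C)) ∧ (D → D)) → (A ∧ (B → D))) → (D ∨ D)) → C): 1 > 0.59, so result = 0.59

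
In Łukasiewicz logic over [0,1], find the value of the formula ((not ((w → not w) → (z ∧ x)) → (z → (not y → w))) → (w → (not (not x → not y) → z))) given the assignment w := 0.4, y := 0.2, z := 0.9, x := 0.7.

not w: Łukasiewicz ¬ gives 1 − 0.4 = 0.6
(w → not w): min(1, 1 − 0.4 + 0.6) = 1
(z ∧ x) = min(0.9, 0.7) = 0.7
((w → not w) → (z ∧ x)): min(1, 1 − 1 + 0.7) = 0.7
not ((w → not w) → (z ∧ x)): Łukasiewicz ¬ gives 1 − 0.7 = 0.3
not y: Łukasiewicz ¬ gives 1 − 0.2 = 0.8
(not y → w): min(1, 1 − 0.8 + 0.4) = 0.6
(z → (not y → w)): min(1, 1 − 0.9 + 0.6) = 0.7
(not ((w → not w) → (z ∧ x)) → (z → (not y → w))): min(1, 1 − 0.3 + 0.7) = 1
not x: Łukasiewicz ¬ gives 1 − 0.7 = 0.3
not y: Łukasiewicz ¬ gives 1 − 0.2 = 0.8
(not x → not y): min(1, 1 − 0.3 + 0.8) = 1
not (not x → not y): Łukasiewicz ¬ gives 1 − 1 = 0
(not (not x → not y) → z): min(1, 1 − 0 + 0.9) = 1
(w → (not (not x → not y) → z)): min(1, 1 − 0.4 + 1) = 1
((not ((w → not w) → (z ∧ x)) → (z → (not y → w))) → (w → (not (not x → not y) → z))): min(1, 1 − 1 + 1) = 1

1.00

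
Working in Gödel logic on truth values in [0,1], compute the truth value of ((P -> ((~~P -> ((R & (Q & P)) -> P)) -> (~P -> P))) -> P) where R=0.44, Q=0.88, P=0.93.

0.93

~P: Gödel ¬ of 0.93 = 0 (operand ≠ 0)
~~P: Gödel ¬ of 0 = 1 (operand is 0)
(Q & P) = min(0.88, 0.93) = 0.88
(R & (Q & P)) = min(0.44, 0.88) = 0.44
((R & (Q & P)) -> P): 0.44 ≤ 0.93, so result = 1
(~~P -> ((R & (Q & P)) -> P)): 1 ≤ 1, so result = 1
~P: Gödel ¬ of 0.93 = 0 (operand ≠ 0)
(~P -> P): 0 ≤ 0.93, so result = 1
((~~P -> ((R & (Q & P)) -> P)) -> (~P -> P)): 1 ≤ 1, so result = 1
(P -> ((~~P -> ((R & (Q & P)) -> P)) -> (~P -> P))): 0.93 ≤ 1, so result = 1
((P -> ((~~P -> ((R & (Q & P)) -> P)) -> (~P -> P))) -> P): 1 > 0.93, so result = 0.93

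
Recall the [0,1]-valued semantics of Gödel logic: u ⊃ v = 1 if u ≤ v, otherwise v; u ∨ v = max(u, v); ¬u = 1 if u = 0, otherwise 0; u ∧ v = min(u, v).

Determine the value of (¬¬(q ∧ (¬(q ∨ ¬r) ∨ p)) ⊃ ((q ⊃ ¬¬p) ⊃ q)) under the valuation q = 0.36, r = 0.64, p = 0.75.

¬r: Gödel ¬ of 0.64 = 0 (operand ≠ 0)
(q ∨ ¬r) = max(0.36, 0) = 0.36
¬(q ∨ ¬r): Gödel ¬ of 0.36 = 0 (operand ≠ 0)
(¬(q ∨ ¬r) ∨ p) = max(0, 0.75) = 0.75
(q ∧ (¬(q ∨ ¬r) ∨ p)) = min(0.36, 0.75) = 0.36
¬(q ∧ (¬(q ∨ ¬r) ∨ p)): Gödel ¬ of 0.36 = 0 (operand ≠ 0)
¬¬(q ∧ (¬(q ∨ ¬r) ∨ p)): Gödel ¬ of 0 = 1 (operand is 0)
¬p: Gödel ¬ of 0.75 = 0 (operand ≠ 0)
¬¬p: Gödel ¬ of 0 = 1 (operand is 0)
(q ⊃ ¬¬p): 0.36 ≤ 1, so result = 1
((q ⊃ ¬¬p) ⊃ q): 1 > 0.36, so result = 0.36
(¬¬(q ∧ (¬(q ∨ ¬r) ∨ p)) ⊃ ((q ⊃ ¬¬p) ⊃ q)): 1 > 0.36, so result = 0.36

0.36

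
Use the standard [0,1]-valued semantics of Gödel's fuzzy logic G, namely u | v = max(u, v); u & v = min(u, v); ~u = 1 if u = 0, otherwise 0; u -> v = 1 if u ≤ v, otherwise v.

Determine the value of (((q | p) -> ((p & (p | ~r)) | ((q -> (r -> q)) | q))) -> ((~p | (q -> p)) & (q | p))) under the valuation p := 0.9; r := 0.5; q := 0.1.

(q | p) = max(0.1, 0.9) = 0.9
~r: Gödel ¬ of 0.5 = 0 (operand ≠ 0)
(p | ~r) = max(0.9, 0) = 0.9
(p & (p | ~r)) = min(0.9, 0.9) = 0.9
(r -> q): 0.5 > 0.1, so result = 0.1
(q -> (r -> q)): 0.1 ≤ 0.1, so result = 1
((q -> (r -> q)) | q) = max(1, 0.1) = 1
((p & (p | ~r)) | ((q -> (r -> q)) | q)) = max(0.9, 1) = 1
((q | p) -> ((p & (p | ~r)) | ((q -> (r -> q)) | q))): 0.9 ≤ 1, so result = 1
~p: Gödel ¬ of 0.9 = 0 (operand ≠ 0)
(q -> p): 0.1 ≤ 0.9, so result = 1
(~p | (q -> p)) = max(0, 1) = 1
(q | p) = max(0.1, 0.9) = 0.9
((~p | (q -> p)) & (q | p)) = min(1, 0.9) = 0.9
(((q | p) -> ((p & (p | ~r)) | ((q -> (r -> q)) | q))) -> ((~p | (q -> p)) & (q | p))): 1 > 0.9, so result = 0.9

0.90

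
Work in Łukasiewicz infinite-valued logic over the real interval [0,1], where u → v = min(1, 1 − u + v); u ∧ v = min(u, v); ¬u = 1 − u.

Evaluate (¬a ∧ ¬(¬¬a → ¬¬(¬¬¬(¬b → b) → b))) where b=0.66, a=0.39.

¬a: Łukasiewicz ¬ gives 1 − 0.39 = 0.61
¬a: Łukasiewicz ¬ gives 1 − 0.39 = 0.61
¬¬a: Łukasiewicz ¬ gives 1 − 0.61 = 0.39
¬b: Łukasiewicz ¬ gives 1 − 0.66 = 0.34
(¬b → b): min(1, 1 − 0.34 + 0.66) = 1
¬(¬b → b): Łukasiewicz ¬ gives 1 − 1 = 0
¬¬(¬b → b): Łukasiewicz ¬ gives 1 − 0 = 1
¬¬¬(¬b → b): Łukasiewicz ¬ gives 1 − 1 = 0
(¬¬¬(¬b → b) → b): min(1, 1 − 0 + 0.66) = 1
¬(¬¬¬(¬b → b) → b): Łukasiewicz ¬ gives 1 − 1 = 0
¬¬(¬¬¬(¬b → b) → b): Łukasiewicz ¬ gives 1 − 0 = 1
(¬¬a → ¬¬(¬¬¬(¬b → b) → b)): min(1, 1 − 0.39 + 1) = 1
¬(¬¬a → ¬¬(¬¬¬(¬b → b) → b)): Łukasiewicz ¬ gives 1 − 1 = 0
(¬a ∧ ¬(¬¬a → ¬¬(¬¬¬(¬b → b) → b))) = min(0.61, 0) = 0

0.00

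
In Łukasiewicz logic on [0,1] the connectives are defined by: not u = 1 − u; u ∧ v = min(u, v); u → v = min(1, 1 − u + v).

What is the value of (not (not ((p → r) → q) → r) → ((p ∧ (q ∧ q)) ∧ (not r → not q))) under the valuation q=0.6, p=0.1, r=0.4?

1.00

(p → r): min(1, 1 − 0.1 + 0.4) = 1
((p → r) → q): min(1, 1 − 1 + 0.6) = 0.6
not ((p → r) → q): Łukasiewicz ¬ gives 1 − 0.6 = 0.4
(not ((p → r) → q) → r): min(1, 1 − 0.4 + 0.4) = 1
not (not ((p → r) → q) → r): Łukasiewicz ¬ gives 1 − 1 = 0
(q ∧ q) = min(0.6, 0.6) = 0.6
(p ∧ (q ∧ q)) = min(0.1, 0.6) = 0.1
not r: Łukasiewicz ¬ gives 1 − 0.4 = 0.6
not q: Łukasiewicz ¬ gives 1 − 0.6 = 0.4
(not r → not q): min(1, 1 − 0.6 + 0.4) = 0.8
((p ∧ (q ∧ q)) ∧ (not r → not q)) = min(0.1, 0.8) = 0.1
(not (not ((p → r) → q) → r) → ((p ∧ (q ∧ q)) ∧ (not r → not q))): min(1, 1 − 0 + 0.1) = 1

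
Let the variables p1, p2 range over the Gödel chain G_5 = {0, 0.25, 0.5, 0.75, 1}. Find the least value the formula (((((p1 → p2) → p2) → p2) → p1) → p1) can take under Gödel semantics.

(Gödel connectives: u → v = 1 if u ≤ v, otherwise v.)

The minimum is attained at p1 = 0.25, p2 = 0:
  (p1 → p2): 0.25 > 0, so result = 0
  ((p1 → p2) → p2): 0 ≤ 0, so result = 1
  (((p1 → p2) → p2) → p2): 1 > 0, so result = 0
  ((((p1 → p2) → p2) → p2) → p1): 0 ≤ 0.25, so result = 1
  (((((p1 → p2) → p2) → p2) → p1) → p1): 1 > 0.25, so result = 0.25
Checking all 25 assignments confirms none give a value below 0.25.

0.25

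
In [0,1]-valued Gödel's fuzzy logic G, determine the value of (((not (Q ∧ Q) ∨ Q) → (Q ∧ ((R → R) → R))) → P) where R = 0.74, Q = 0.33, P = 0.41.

(Q ∧ Q) = min(0.33, 0.33) = 0.33
not (Q ∧ Q): Gödel ¬ of 0.33 = 0 (operand ≠ 0)
(not (Q ∧ Q) ∨ Q) = max(0, 0.33) = 0.33
(R → R): 0.74 ≤ 0.74, so result = 1
((R → R) → R): 1 > 0.74, so result = 0.74
(Q ∧ ((R → R) → R)) = min(0.33, 0.74) = 0.33
((not (Q ∧ Q) ∨ Q) → (Q ∧ ((R → R) → R))): 0.33 ≤ 0.33, so result = 1
(((not (Q ∧ Q) ∨ Q) → (Q ∧ ((R → R) → R))) → P): 1 > 0.41, so result = 0.41

0.41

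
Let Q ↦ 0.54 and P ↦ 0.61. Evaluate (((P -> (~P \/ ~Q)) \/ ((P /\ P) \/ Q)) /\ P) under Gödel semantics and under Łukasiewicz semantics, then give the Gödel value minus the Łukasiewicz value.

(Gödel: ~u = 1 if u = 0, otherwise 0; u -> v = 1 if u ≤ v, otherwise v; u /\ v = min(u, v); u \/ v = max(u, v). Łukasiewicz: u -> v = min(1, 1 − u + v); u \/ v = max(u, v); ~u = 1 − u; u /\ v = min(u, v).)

Gödel evaluation:
  ~P: Gödel ¬ of 0.61 = 0 (operand ≠ 0)
  ~Q: Gödel ¬ of 0.54 = 0 (operand ≠ 0)
  (~P \/ ~Q) = max(0, 0) = 0
  (P -> (~P \/ ~Q)): 0.61 > 0, so result = 0
  (P /\ P) = min(0.61, 0.61) = 0.61
  ((P /\ P) \/ Q) = max(0.61, 0.54) = 0.61
  ((P -> (~P \/ ~Q)) \/ ((P /\ P) \/ Q)) = max(0, 0.61) = 0.61
  (((P -> (~P \/ ~Q)) \/ ((P /\ P) \/ Q)) /\ P) = min(0.61, 0.61) = 0.61
  Gödel value = 0.61
Łukasiewicz evaluation:
  ~P: Łukasiewicz ¬ gives 1 − 0.61 = 0.39
  ~Q: Łukasiewicz ¬ gives 1 − 0.54 = 0.46
  (~P \/ ~Q) = max(0.39, 0.46) = 0.46
  (P -> (~P \/ ~Q)): min(1, 1 − 0.61 + 0.46) = 0.85
  (P /\ P) = min(0.61, 0.61) = 0.61
  ((P /\ P) \/ Q) = max(0.61, 0.54) = 0.61
  ((P -> (~P \/ ~Q)) \/ ((P /\ P) \/ Q)) = max(0.85, 0.61) = 0.85
  (((P -> (~P \/ ~Q)) \/ ((P /\ P) \/ Q)) /\ P) = min(0.85, 0.61) = 0.61
  Łukasiewicz value = 0.61
Difference: 0.61 − 0.61 = 0.00

0.00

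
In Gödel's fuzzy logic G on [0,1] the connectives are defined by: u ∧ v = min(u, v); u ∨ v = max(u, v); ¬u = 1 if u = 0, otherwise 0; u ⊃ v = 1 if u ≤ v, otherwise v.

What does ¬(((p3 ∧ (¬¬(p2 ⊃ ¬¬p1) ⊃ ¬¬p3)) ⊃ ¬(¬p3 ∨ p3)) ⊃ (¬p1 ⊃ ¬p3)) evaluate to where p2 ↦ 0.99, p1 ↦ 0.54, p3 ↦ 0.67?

¬p1: Gödel ¬ of 0.54 = 0 (operand ≠ 0)
¬¬p1: Gödel ¬ of 0 = 1 (operand is 0)
(p2 ⊃ ¬¬p1): 0.99 ≤ 1, so result = 1
¬(p2 ⊃ ¬¬p1): Gödel ¬ of 1 = 0 (operand ≠ 0)
¬¬(p2 ⊃ ¬¬p1): Gödel ¬ of 0 = 1 (operand is 0)
¬p3: Gödel ¬ of 0.67 = 0 (operand ≠ 0)
¬¬p3: Gödel ¬ of 0 = 1 (operand is 0)
(¬¬(p2 ⊃ ¬¬p1) ⊃ ¬¬p3): 1 ≤ 1, so result = 1
(p3 ∧ (¬¬(p2 ⊃ ¬¬p1) ⊃ ¬¬p3)) = min(0.67, 1) = 0.67
¬p3: Gödel ¬ of 0.67 = 0 (operand ≠ 0)
(¬p3 ∨ p3) = max(0, 0.67) = 0.67
¬(¬p3 ∨ p3): Gödel ¬ of 0.67 = 0 (operand ≠ 0)
((p3 ∧ (¬¬(p2 ⊃ ¬¬p1) ⊃ ¬¬p3)) ⊃ ¬(¬p3 ∨ p3)): 0.67 > 0, so result = 0
¬p1: Gödel ¬ of 0.54 = 0 (operand ≠ 0)
¬p3: Gödel ¬ of 0.67 = 0 (operand ≠ 0)
(¬p1 ⊃ ¬p3): 0 ≤ 0, so result = 1
(((p3 ∧ (¬¬(p2 ⊃ ¬¬p1) ⊃ ¬¬p3)) ⊃ ¬(¬p3 ∨ p3)) ⊃ (¬p1 ⊃ ¬p3)): 0 ≤ 1, so result = 1
¬(((p3 ∧ (¬¬(p2 ⊃ ¬¬p1) ⊃ ¬¬p3)) ⊃ ¬(¬p3 ∨ p3)) ⊃ (¬p1 ⊃ ¬p3)): Gödel ¬ of 1 = 0 (operand ≠ 0)

0.00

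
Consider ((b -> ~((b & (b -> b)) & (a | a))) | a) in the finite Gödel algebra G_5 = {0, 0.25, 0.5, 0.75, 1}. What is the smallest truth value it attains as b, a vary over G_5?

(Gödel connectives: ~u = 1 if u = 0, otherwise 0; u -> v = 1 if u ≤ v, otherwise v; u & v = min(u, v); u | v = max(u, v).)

The minimum is attained at b = 0.25, a = 0.25:
  (b -> b): 0.25 ≤ 0.25, so result = 1
  (b & (b -> b)) = min(0.25, 1) = 0.25
  (a | a) = max(0.25, 0.25) = 0.25
  ((b & (b -> b)) & (a | a)) = min(0.25, 0.25) = 0.25
  ~((b & (b -> b)) & (a | a)): Gödel ¬ of 0.25 = 0 (operand ≠ 0)
  (b -> ~((b & (b -> b)) & (a | a))): 0.25 > 0, so result = 0
  ((b -> ~((b & (b -> b)) & (a | a))) | a) = max(0, 0.25) = 0.25
Checking all 25 assignments confirms none give a value below 0.25.

0.25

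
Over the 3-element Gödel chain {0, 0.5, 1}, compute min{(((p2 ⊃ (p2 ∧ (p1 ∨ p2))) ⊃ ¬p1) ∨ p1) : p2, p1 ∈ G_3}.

The minimum is attained at p2 = 0, p1 = 0.5:
  (p1 ∨ p2) = max(0.5, 0) = 0.5
  (p2 ∧ (p1 ∨ p2)) = min(0, 0.5) = 0
  (p2 ⊃ (p2 ∧ (p1 ∨ p2))): 0 ≤ 0, so result = 1
  ¬p1: Gödel ¬ of 0.5 = 0 (operand ≠ 0)
  ((p2 ⊃ (p2 ∧ (p1 ∨ p2))) ⊃ ¬p1): 1 > 0, so result = 0
  (((p2 ⊃ (p2 ∧ (p1 ∨ p2))) ⊃ ¬p1) ∨ p1) = max(0, 0.5) = 0.5
Checking all 9 assignments confirms none give a value below 0.50.

0.50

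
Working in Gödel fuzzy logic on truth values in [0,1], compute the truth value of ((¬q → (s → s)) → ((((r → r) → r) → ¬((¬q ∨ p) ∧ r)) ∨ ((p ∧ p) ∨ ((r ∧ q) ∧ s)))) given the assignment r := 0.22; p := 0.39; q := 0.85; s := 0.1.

0.39

¬q: Gödel ¬ of 0.85 = 0 (operand ≠ 0)
(s → s): 0.1 ≤ 0.1, so result = 1
(¬q → (s → s)): 0 ≤ 1, so result = 1
(r → r): 0.22 ≤ 0.22, so result = 1
((r → r) → r): 1 > 0.22, so result = 0.22
¬q: Gödel ¬ of 0.85 = 0 (operand ≠ 0)
(¬q ∨ p) = max(0, 0.39) = 0.39
((¬q ∨ p) ∧ r) = min(0.39, 0.22) = 0.22
¬((¬q ∨ p) ∧ r): Gödel ¬ of 0.22 = 0 (operand ≠ 0)
(((r → r) → r) → ¬((¬q ∨ p) ∧ r)): 0.22 > 0, so result = 0
(p ∧ p) = min(0.39, 0.39) = 0.39
(r ∧ q) = min(0.22, 0.85) = 0.22
((r ∧ q) ∧ s) = min(0.22, 0.1) = 0.1
((p ∧ p) ∨ ((r ∧ q) ∧ s)) = max(0.39, 0.1) = 0.39
((((r → r) → r) → ¬((¬q ∨ p) ∧ r)) ∨ ((p ∧ p) ∨ ((r ∧ q) ∧ s))) = max(0, 0.39) = 0.39
((¬q → (s → s)) → ((((r → r) → r) → ¬((¬q ∨ p) ∧ r)) ∨ ((p ∧ p) ∨ ((r ∧ q) ∧ s)))): 1 > 0.39, so result = 0.39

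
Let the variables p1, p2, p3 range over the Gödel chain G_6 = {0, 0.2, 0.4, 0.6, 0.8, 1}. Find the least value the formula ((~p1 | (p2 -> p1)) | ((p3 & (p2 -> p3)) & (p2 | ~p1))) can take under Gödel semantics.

The minimum is attained at p1 = 0.2, p2 = 0.4, p3 = 0:
  ~p1: Gödel ¬ of 0.2 = 0 (operand ≠ 0)
  (p2 -> p1): 0.4 > 0.2, so result = 0.2
  (~p1 | (p2 -> p1)) = max(0, 0.2) = 0.2
  (p2 -> p3): 0.4 > 0, so result = 0
  (p3 & (p2 -> p3)) = min(0, 0) = 0
  ~p1: Gödel ¬ of 0.2 = 0 (operand ≠ 0)
  (p2 | ~p1) = max(0.4, 0) = 0.4
  ((p3 & (p2 -> p3)) & (p2 | ~p1)) = min(0, 0.4) = 0
  ((~p1 | (p2 -> p1)) | ((p3 & (p2 -> p3)) & (p2 | ~p1))) = max(0.2, 0) = 0.2
Checking all 216 assignments confirms none give a value below 0.20.

0.20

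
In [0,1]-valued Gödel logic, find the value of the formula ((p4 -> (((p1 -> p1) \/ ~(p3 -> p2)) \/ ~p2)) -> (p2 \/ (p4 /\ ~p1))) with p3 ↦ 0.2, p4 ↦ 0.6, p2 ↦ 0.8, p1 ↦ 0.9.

(p1 -> p1): 0.9 ≤ 0.9, so result = 1
(p3 -> p2): 0.2 ≤ 0.8, so result = 1
~(p3 -> p2): Gödel ¬ of 1 = 0 (operand ≠ 0)
((p1 -> p1) \/ ~(p3 -> p2)) = max(1, 0) = 1
~p2: Gödel ¬ of 0.8 = 0 (operand ≠ 0)
(((p1 -> p1) \/ ~(p3 -> p2)) \/ ~p2) = max(1, 0) = 1
(p4 -> (((p1 -> p1) \/ ~(p3 -> p2)) \/ ~p2)): 0.6 ≤ 1, so result = 1
~p1: Gödel ¬ of 0.9 = 0 (operand ≠ 0)
(p4 /\ ~p1) = min(0.6, 0) = 0
(p2 \/ (p4 /\ ~p1)) = max(0.8, 0) = 0.8
((p4 -> (((p1 -> p1) \/ ~(p3 -> p2)) \/ ~p2)) -> (p2 \/ (p4 /\ ~p1))): 1 > 0.8, so result = 0.8

0.80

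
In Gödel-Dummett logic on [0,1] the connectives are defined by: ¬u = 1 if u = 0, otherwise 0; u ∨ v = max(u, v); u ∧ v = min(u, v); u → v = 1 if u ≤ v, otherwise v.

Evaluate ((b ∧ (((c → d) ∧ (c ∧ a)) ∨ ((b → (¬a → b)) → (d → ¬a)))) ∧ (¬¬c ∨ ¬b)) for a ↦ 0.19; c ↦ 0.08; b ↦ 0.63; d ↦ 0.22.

(c → d): 0.08 ≤ 0.22, so result = 1
(c ∧ a) = min(0.08, 0.19) = 0.08
((c → d) ∧ (c ∧ a)) = min(1, 0.08) = 0.08
¬a: Gödel ¬ of 0.19 = 0 (operand ≠ 0)
(¬a → b): 0 ≤ 0.63, so result = 1
(b → (¬a → b)): 0.63 ≤ 1, so result = 1
¬a: Gödel ¬ of 0.19 = 0 (operand ≠ 0)
(d → ¬a): 0.22 > 0, so result = 0
((b → (¬a → b)) → (d → ¬a)): 1 > 0, so result = 0
(((c → d) ∧ (c ∧ a)) ∨ ((b → (¬a → b)) → (d → ¬a))) = max(0.08, 0) = 0.08
(b ∧ (((c → d) ∧ (c ∧ a)) ∨ ((b → (¬a → b)) → (d → ¬a)))) = min(0.63, 0.08) = 0.08
¬c: Gödel ¬ of 0.08 = 0 (operand ≠ 0)
¬¬c: Gödel ¬ of 0 = 1 (operand is 0)
¬b: Gödel ¬ of 0.63 = 0 (operand ≠ 0)
(¬¬c ∨ ¬b) = max(1, 0) = 1
((b ∧ (((c → d) ∧ (c ∧ a)) ∨ ((b → (¬a → b)) → (d → ¬a)))) ∧ (¬¬c ∨ ¬b)) = min(0.08, 1) = 0.08

0.08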